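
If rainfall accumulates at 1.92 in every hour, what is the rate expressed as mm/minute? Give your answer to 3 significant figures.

1.92 in/hour × 25.4 mm/in × 0.0166667 hour/minute = 0.813 mm/minute.

0.813 mm/minute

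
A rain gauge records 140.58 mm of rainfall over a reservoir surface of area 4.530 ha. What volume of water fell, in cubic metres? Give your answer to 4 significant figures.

Area: 4.530 ha = 45300 m².
1 mm over 1 m² is 1 L, so volume = 140.58 × 45300 = 6368274 L = 6368 m³.

6368 cubic metres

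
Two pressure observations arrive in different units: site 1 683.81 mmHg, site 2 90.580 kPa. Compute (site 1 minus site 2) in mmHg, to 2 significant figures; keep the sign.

site 2: 90.580 kPa = 679.406 mmHg.
Difference: 683.810 − 679.406 = 4.4 mmHg.

4.4 mmHg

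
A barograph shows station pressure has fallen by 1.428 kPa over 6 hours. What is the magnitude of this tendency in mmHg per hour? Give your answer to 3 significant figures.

1.428 kPa / 6 h × 7.50062 mmHg/kPa = 1.79 mmHg/h.

1.79 mmHg per hour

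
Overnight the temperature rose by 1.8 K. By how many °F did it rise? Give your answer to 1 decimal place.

Converting a difference, only the 9/5 scale factor applies: Δ°F = 1.8 × 1.8 = 3.2 °F.

3.2 °F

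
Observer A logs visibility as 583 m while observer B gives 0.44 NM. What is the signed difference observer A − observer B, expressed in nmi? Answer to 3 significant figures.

-0.125 nmi

observer A: 583 m = 0.31479 nmi.
Difference: 0.31479 − 0.44000 = -0.125 nmi.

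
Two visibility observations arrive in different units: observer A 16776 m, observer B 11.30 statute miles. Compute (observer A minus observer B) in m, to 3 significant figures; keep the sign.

-1410 m

observer B: 11.30 SM = 18185.59 m.
Difference: 16776.00 − 18185.59 = -1410 m.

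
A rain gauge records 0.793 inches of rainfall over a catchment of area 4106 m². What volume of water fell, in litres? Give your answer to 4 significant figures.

Depth: 0.793 in × 25.4 = 20.1422 mm.
1 mm over 1 m² is 1 L, so volume = 20.1422 × 4106 = 82703.873 L ≈ 82700 L.

82700 litres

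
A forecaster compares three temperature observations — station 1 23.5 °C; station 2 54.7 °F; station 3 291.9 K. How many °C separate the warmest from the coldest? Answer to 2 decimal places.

station 2: 54.7 °F = 12.611 °C.
station 3: 291.9 K = 18.750 °C.
Spread: 23.500 − 12.611 = 10.889 °C.

10.89 °C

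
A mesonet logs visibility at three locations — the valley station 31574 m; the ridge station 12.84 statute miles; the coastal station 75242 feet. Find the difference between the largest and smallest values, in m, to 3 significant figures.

the ridge station: 12.84 SM = 20663.98 m.
the coastal station: 75242 ft = 22933.76 m.
Spread: 31574.00 − 20663.98 = 10900 m.

10900 m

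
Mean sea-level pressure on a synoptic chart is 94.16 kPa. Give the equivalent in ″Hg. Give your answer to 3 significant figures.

27.8 inHg

1 kPa = 0.2953 inHg, so 94.16 × 0.2953 = 27.8 inHg.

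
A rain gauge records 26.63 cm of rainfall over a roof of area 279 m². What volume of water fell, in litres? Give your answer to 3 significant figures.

74300 litres

Depth: 26.63 cm × 10 = 266.3 mm.
1 mm over 1 m² is 1 L, so volume = 266.3 × 279 = 74297.7 L ≈ 74300 L.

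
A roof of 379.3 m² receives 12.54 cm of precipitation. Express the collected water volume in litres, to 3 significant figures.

47600 litres

Depth: 12.54 cm × 10 = 125.4 mm.
1 mm over 1 m² is 1 L, so volume = 125.4 × 379.3 = 47564.22 L ≈ 47600 L.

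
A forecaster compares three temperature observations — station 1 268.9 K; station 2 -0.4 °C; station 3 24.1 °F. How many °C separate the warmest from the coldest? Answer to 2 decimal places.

station 1: 268.9 K = -4.250 °C.
station 3: 24.1 °F = -4.389 °C.
Spread: (-0.400) − (-4.389) = 3.989 °C.

3.99 °C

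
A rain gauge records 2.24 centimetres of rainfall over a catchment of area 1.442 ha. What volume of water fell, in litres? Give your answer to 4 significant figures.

Depth: 2.24 cm × 10 = 22.4 mm.
Area: 1.442 ha = 14420 m².
1 mm over 1 m² is 1 L, so volume = 22.4 × 14420 = 323008 L ≈ 323000 L.

323000 litres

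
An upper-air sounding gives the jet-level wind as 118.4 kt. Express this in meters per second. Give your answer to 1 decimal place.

60.9 m/s

1 kt = 0.514444 m/s, so 118.4 × 0.514444 = 60.9 m/s.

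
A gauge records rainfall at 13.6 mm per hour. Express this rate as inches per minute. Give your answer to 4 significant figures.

13.6 mm/hour × 0.0393701 in/mm × 0.0166667 hour/minute = 0.008924 in/minute.

0.008924 in/minute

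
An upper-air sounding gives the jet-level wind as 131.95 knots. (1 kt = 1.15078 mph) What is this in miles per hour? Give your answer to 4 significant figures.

151.8 mph

1 kt = 1.15078 mph, so 131.95 × 1.15078 = 151.8 mph.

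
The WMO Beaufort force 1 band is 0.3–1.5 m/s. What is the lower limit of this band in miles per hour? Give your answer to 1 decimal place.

0.7 mph

0.3–1.5 m/s × 2.237 = 0.7–3.4 mph.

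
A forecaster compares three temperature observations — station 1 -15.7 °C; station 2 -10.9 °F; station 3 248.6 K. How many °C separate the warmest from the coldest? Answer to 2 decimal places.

station 2: -10.9 °F = -23.833 °C.
station 3: 248.6 K = -24.550 °C.
Spread: (-15.700) − (-24.550) = 8.850 °C.

8.85 °C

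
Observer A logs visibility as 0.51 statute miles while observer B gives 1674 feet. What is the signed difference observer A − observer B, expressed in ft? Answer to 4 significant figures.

observer A: 0.51 SM = 2692.80 ft.
Difference: 2692.80 − 1674.00 = 1019 ft.

1019 ft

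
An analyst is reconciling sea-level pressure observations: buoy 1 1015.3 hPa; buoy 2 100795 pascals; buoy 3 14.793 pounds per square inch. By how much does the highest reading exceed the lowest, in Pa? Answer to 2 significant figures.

1200 Pa

buoy 1: 1015.3 hPa = 101530.00 Pa.
buoy 3: 14.793 psi = 101994.14 Pa.
Spread: 101994.14 − 100795.00 = 1200 Pa.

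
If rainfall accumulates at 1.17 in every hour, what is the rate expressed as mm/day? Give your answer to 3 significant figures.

1.17 in/hour × 25.4 mm/in × 24 hour/day = 713 mm/day.

713 mm/day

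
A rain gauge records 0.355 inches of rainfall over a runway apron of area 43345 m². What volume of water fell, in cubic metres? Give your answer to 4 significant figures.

390.8 cubic metres

Depth: 0.355 in × 25.4 = 9.017 mm.
1 mm over 1 m² is 1 L, so volume = 9.017 × 43345 = 390841.86 L = 390.8 m³.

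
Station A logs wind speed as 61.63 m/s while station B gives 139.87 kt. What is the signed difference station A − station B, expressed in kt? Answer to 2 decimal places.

-20.07 kt

station A: 61.63 m/s = 119.7991 kt.
Difference: 119.7991 − 139.8700 = -20.07 kt.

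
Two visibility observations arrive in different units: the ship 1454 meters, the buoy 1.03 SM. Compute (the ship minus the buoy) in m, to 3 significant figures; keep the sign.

the buoy: 1.03 SM = 1657.62 m.
Difference: 1454.00 − 1657.62 = -204 m.

-204 m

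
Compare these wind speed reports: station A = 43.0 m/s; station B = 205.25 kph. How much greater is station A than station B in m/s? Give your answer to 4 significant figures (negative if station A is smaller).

-14.01 m/s

station B: 205.25 km/h = 57.0139 m/s.
Difference: 43.0000 − 57.0139 = -14.01 m/s.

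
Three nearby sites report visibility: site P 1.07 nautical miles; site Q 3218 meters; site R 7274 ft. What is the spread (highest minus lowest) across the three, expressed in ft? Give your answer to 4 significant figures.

site P: 1.07 nmi = 6501.44 ft.
site Q: 3218 m = 10557.74 ft.
Spread: 10557.74 − 6501.44 = 4056 ft.

4056 ft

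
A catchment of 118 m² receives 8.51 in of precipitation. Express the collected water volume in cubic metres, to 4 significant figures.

25.51 cubic metres

Depth: 8.51 in × 25.4 = 216.154 mm.
1 mm over 1 m² is 1 L, so volume = 216.154 × 118 = 25506.172 L = 25.51 m³.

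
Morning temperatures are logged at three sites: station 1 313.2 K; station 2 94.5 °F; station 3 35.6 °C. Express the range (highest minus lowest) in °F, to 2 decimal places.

9.59 °F

station 1: 313.2 K = 40.050 °C.
station 2: 94.5 °F = 34.722 °C.
Spread: 40.050 − 34.722 = 5.328 °C = 9.59 °F.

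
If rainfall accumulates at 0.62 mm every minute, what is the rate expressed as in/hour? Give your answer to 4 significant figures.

1.465 in/hour

0.62 mm/minute × 0.0393701 in/mm × 60 minute/hour = 1.465 in/hour.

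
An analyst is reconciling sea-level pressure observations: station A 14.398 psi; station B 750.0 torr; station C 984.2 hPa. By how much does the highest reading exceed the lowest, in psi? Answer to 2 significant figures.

0.23 psi

station B: 750.0 mmHg = 14.5026 psi.
station C: 984.2 hPa = 14.2746 psi.
Spread: 14.5026 − 14.2746 = 0.23 psi.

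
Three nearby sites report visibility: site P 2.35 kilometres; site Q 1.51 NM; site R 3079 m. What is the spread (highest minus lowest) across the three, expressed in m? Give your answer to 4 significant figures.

729.0 m

site P: 2.35 km = 2350.000 m.
site Q: 1.51 nmi = 2796.520 m.
Spread: 3079.000 − 2350.000 = 729.0 m.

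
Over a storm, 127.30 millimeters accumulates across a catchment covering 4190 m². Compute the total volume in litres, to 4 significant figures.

1 mm over 1 m² is 1 L, so volume = 127.3 × 4190 = 533387 L ≈ 533400 L.

533400 litres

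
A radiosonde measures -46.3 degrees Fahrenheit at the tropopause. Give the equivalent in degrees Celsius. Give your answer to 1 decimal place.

-43.5 °C

°C = (°F − 32) × 5/9 = (-46.3 − 32) / 1.8 = -43.5 °C.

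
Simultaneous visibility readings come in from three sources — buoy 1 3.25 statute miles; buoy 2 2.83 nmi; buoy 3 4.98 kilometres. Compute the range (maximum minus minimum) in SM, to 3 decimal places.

buoy 2: 2.83 nmi = 3.25671 SM.
buoy 3: 4.98 km = 3.09443 SM.
Spread: 3.25671 − 3.09443 = 0.162 SM.

0.162 SM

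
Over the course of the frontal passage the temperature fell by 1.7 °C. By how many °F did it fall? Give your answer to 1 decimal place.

3.1 °F

For a temperature change the 32° offset cancels: Δ°F = 1.7 × 1.8 = 3.1 °F.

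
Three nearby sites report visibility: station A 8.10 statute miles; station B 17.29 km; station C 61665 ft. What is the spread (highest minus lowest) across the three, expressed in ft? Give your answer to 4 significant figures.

station A: 8.10 SM = 42768.00 ft.
station B: 17.29 km = 56725.72 ft.
Spread: 61665.00 − 42768.00 = 18900 ft.

18900 ft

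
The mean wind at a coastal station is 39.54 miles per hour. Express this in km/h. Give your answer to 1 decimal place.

63.6 km/h

1 mph = 1.60934 km/h, so 39.54 × 1.60934 = 63.6 km/h.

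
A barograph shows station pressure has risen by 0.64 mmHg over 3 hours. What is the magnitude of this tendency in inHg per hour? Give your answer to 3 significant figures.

0.00840 inHg per hour

0.64 mmHg / 3 h × 0.0393701 inHg/mmHg = 0.00840 inHg/h.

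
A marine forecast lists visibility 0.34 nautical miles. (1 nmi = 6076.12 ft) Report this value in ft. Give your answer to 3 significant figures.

1 nmi = 6076.12 ft, so 0.34 × 6076.12 = 2070 ft.

2070 ft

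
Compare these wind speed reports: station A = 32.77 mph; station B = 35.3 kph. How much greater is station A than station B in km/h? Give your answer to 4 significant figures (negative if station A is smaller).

17.44 km/h

station A: 32.77 mph = 52.7382 km/h.
Difference: 52.7382 − 35.3000 = 17.44 km/h.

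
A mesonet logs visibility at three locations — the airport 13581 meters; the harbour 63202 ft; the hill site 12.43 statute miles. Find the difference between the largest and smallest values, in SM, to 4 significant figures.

3.991 SM

the airport: 13581 m = 8.43884 SM.
the harbour: 63202 ft = 11.97008 SM.
Spread: 12.43000 − 8.43884 = 3.991 SM.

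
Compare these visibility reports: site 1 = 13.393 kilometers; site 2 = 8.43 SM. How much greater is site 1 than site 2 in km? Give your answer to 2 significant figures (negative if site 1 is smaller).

site 2: 8.43 SM = 13.5668 km.
Difference: 13.3930 − 13.5668 = -0.17 km.

-0.17 km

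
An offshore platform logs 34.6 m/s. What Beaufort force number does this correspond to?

34.6 m/s lies in the Beaufort 12 band (hurricane force, ≥32.7 m/s).

Beaufort force 12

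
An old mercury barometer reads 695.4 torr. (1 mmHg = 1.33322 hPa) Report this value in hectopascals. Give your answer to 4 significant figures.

927.1 hPa

1 mmHg = 1.33322 hPa, so 695.4 × 1.33322 = 927.1 hPa.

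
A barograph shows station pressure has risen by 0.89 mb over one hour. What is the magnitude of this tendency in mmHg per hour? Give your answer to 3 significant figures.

0.668 mmHg per hour

0.89 mb / 1 h × 0.750062 mmHg/mb = 0.668 mmHg/h.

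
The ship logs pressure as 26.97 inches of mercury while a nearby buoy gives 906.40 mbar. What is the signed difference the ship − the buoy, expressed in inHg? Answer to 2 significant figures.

the buoy: 906.40 mb = 26.7660 inHg.
Difference: 26.9700 − 26.7660 = 0.20 inHg.

0.20 inHg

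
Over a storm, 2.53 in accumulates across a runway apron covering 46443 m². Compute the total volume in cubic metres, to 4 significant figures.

2985 cubic metres

Depth: 2.53 in × 25.4 = 64.262 mm.
1 mm over 1 m² is 1 L, so volume = 64.262 × 46443 = 2984520.1 L = 2985 m³.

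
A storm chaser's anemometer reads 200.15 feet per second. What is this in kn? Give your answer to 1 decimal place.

1 ft/s = 0.592484 kt, so 200.15 × 0.592484 = 118.6 kt.

118.6 kt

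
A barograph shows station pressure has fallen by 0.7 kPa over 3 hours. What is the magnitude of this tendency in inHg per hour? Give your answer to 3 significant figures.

0.0689 inHg per hour

0.7 kPa / 3 h × 0.2953 inHg/kPa = 0.0689 inHg/h.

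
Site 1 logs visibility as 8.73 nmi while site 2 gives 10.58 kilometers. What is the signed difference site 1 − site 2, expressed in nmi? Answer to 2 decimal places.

site 2: 10.58 km = 5.7127 nmi.
Difference: 8.7300 − 5.7127 = 3.02 nmi.

3.02 nmi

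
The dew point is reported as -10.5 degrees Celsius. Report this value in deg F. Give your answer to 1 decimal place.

°F = °C × 9/5 + 32 = -10.5 × 1.8 + 32 = 13.1 °F.

13.1 °F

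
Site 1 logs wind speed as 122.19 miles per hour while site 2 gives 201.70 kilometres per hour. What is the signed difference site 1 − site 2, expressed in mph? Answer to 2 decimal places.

-3.14 mph

site 2: 201.70 km/h = 125.3306 mph.
Difference: 122.1900 − 125.3306 = -3.14 mph.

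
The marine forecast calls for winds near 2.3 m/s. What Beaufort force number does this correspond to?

Beaufort force 2

2.3 m/s lies in the Beaufort 2 band (light breeze, 1.6–3.3 m/s).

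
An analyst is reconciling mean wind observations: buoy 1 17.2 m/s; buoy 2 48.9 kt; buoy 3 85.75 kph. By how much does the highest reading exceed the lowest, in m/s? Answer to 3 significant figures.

buoy 2: 48.9 kt = 25.1563 m/s.
buoy 3: 85.75 km/h = 23.8194 m/s.
Spread: 25.1563 − 17.2000 = 7.96 m/s.

7.96 m/s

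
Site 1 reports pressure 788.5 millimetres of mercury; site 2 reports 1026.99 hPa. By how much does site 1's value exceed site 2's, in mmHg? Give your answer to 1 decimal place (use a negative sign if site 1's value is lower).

site 2: 1026.99 hPa = 770.306 mmHg.
Difference: 788.500 − 770.306 = 18.2 mmHg.

18.2 mmHg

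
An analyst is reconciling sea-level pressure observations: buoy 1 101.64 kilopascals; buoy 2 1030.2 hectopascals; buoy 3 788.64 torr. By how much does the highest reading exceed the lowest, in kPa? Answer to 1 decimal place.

3.5 kPa

buoy 2: 1030.2 hPa = 103.020 kPa.
buoy 3: 788.64 mmHg = 105.143 kPa.
Spread: 105.143 − 101.640 = 3.5 kPa.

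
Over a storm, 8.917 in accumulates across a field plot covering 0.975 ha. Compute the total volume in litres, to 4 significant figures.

Depth: 8.917 in × 25.4 = 226.4918 mm.
Area: 0.975 ha = 9750 m².
1 mm over 1 m² is 1 L, so volume = 226.4918 × 9750 = 2208295 L ≈ 2208000 L.

2208000 litres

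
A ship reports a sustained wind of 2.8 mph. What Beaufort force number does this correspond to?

Beaufort force 1

2.8 mph = 1.3 m/s, which is Beaufort 1 (light air, 0.3–1.5 m/s).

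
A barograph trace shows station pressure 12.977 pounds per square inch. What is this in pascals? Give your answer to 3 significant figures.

89500 Pa

1 psi = 6894.76 Pa, so 12.977 × 6894.76 = 89500 Pa.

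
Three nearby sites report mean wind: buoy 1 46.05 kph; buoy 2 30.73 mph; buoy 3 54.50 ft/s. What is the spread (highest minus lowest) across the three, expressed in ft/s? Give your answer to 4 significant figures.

12.53 ft/s

buoy 1: 46.05 km/h = 41.9674 ft/s.
buoy 2: 30.73 mph = 45.0707 ft/s.
Spread: 54.5000 − 41.9674 = 12.53 ft/s.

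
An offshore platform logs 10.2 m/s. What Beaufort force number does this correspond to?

10.2 m/s lies in the Beaufort 5 band (fresh breeze, 8.0–10.7 m/s).

Beaufort force 5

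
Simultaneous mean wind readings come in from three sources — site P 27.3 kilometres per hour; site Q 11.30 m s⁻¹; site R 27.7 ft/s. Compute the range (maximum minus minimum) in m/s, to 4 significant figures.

3.717 m/s

site P: 27.3 km/h = 7.58333 m/s.
site R: 27.7 ft/s = 8.44296 m/s.
Spread: 11.30000 − 7.58333 = 3.717 m/s.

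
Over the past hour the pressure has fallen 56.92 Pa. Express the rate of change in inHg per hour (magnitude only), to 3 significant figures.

0.0168 inHg per hour

56.92 Pa / 1 h × 0.0002953 inHg/Pa = 0.0168 inHg/h.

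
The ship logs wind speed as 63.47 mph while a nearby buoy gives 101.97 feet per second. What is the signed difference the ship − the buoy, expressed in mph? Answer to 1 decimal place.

-6.1 mph

the buoy: 101.97 ft/s = 69.525 mph.
Difference: 63.470 − 69.525 = -6.1 mph.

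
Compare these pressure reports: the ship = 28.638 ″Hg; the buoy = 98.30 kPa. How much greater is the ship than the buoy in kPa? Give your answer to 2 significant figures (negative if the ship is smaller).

the ship: 28.638 inHg = 96.979 kPa.
Difference: 96.979 − 98.300 = -1.3 kPa.

-1.3 kPa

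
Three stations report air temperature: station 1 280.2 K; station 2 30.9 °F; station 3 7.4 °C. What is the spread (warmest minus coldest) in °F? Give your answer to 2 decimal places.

14.42 °F

station 1: 280.2 K = 7.050 °C.
station 2: 30.9 °F = -0.611 °C.
Spread: 7.400 − (-0.611) = 8.011 °C = 14.42 °F.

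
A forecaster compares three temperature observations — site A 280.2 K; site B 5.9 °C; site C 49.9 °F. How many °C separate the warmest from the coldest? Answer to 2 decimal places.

site A: 280.2 K = 7.050 °C.
site C: 49.9 °F = 9.944 °C.
Spread: 9.944 − 5.900 = 4.044 °C.

4.04 °C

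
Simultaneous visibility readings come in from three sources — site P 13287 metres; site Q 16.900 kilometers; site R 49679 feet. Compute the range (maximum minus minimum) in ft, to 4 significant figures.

site P: 13287 m = 43592.52 ft.
site Q: 16.900 km = 55446.19 ft.
Spread: 55446.19 − 43592.52 = 11850 ft.

11850 ft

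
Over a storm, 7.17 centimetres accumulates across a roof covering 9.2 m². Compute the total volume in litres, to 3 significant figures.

Depth: 7.17 cm × 10 = 71.7 mm.
1 mm over 1 m² is 1 L, so volume = 71.7 × 9.2 = 659.64 L ≈ 660 L.

660 litres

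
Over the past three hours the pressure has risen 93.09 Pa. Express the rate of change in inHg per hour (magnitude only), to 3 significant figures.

93.09 Pa / 3 h × 0.0002953 inHg/Pa = 0.00916 inHg/h.

0.00916 inHg per hour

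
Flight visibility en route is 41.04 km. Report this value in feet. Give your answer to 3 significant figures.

135000 ft

1 km = 3280.84 ft, so 41.04 × 3280.84 = 135000 ft.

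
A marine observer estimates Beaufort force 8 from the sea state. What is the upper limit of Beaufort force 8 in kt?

40 kt

Beaufort 8 (gale) spans 34–40 knots.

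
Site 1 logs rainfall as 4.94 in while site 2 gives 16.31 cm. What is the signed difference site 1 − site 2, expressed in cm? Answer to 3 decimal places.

-3.762 cm

site 1: 4.94 in = 12.54760 cm.
Difference: 12.54760 − 16.31000 = -3.762 cm.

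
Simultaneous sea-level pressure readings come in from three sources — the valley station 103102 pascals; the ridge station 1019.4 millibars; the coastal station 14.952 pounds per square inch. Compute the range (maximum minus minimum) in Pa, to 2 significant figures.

the ridge station: 1019.4 mb = 101940.00 Pa.
the coastal station: 14.952 psi = 103090.41 Pa.
Spread: 103102.00 − 101940.00 = 1200 Pa.

1200 Pa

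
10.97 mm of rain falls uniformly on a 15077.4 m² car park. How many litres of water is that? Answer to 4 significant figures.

1 mm over 1 m² is 1 L, so volume = 10.97 × 15077.4 = 165399.08 L ≈ 165400 L.

165400 litres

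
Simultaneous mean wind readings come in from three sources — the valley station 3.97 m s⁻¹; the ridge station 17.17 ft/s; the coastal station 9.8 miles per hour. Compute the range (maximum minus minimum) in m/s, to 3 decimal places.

the ridge station: 17.17 ft/s = 5.23342 m/s.
the coastal station: 9.8 mph = 4.38099 m/s.
Spread: 5.23342 − 3.97000 = 1.263 m/s.

1.263 m/s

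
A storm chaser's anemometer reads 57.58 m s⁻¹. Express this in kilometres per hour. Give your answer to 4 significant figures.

207.3 km/h

1 m/s = 3.6 km/h, so 57.58 × 3.6 = 207.3 km/h.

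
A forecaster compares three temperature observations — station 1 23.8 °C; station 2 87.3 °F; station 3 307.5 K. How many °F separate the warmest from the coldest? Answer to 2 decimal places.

station 2: 87.3 °F = 30.722 °C.
station 3: 307.5 K = 34.350 °C.
Spread: 34.350 − 23.800 = 10.550 °C = 18.99 °F.

18.99 °F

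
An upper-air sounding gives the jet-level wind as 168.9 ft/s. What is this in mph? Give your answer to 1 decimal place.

1 ft/s = 0.681818 mph, so 168.9 × 0.681818 = 115.2 mph.

115.2 mph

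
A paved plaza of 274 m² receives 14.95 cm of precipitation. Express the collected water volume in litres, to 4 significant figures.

Depth: 14.95 cm × 10 = 149.5 mm.
1 mm over 1 m² is 1 L, so volume = 149.5 × 274 = 40963 L ≈ 40960 L.

40960 litres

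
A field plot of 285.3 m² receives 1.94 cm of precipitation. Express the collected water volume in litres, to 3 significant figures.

5530 litres

Depth: 1.94 cm × 10 = 19.4 mm.
1 mm over 1 m² is 1 L, so volume = 19.4 × 285.3 = 5534.82 L ≈ 5530 L.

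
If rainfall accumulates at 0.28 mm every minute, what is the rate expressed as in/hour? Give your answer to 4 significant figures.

0.6614 in/hour

0.28 mm/minute × 0.0393701 in/mm × 60 minute/hour = 0.6614 in/hour.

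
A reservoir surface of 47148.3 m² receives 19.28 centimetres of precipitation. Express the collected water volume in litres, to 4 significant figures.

Depth: 19.28 cm × 10 = 192.8 mm.
1 mm over 1 m² is 1 L, so volume = 192.8 × 47148.3 = 9090192.2 L ≈ 9090000 L.

9090000 litres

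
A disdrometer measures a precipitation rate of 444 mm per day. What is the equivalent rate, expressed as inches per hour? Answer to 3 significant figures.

0.728 in/hour

444 mm/day × 0.0393701 in/mm × 0.0416667 day/hour = 0.728 in/hour.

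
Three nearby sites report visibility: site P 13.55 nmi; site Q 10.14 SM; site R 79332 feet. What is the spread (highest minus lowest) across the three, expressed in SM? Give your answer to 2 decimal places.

site P: 13.55 nmi = 15.5931 SM.
site R: 79332 ft = 15.0250 SM.
Spread: 15.5931 − 10.1400 = 5.45 SM.

5.45 SM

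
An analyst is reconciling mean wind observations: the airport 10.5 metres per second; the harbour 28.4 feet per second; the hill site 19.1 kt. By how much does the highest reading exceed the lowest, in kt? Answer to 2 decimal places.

3.58 kt

the airport: 10.5 m/s = 20.4104 kt.
the harbour: 28.4 ft/s = 16.8265 kt.
Spread: 20.4104 − 16.8265 = 3.58 kt.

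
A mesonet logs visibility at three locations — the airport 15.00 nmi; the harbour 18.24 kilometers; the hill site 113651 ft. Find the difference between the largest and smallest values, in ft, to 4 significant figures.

the airport: 15.00 nmi = 91141.73 ft.
the harbour: 18.24 km = 59842.52 ft.
Spread: 113651.00 − 59842.52 = 53810 ft.

53810 ft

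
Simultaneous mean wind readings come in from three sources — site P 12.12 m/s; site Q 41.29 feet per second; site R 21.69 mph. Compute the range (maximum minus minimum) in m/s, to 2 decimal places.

site Q: 41.29 ft/s = 12.5852 m/s.
site R: 21.69 mph = 9.6963 m/s.
Spread: 12.5852 − 9.6963 = 2.89 m/s.

2.89 m/s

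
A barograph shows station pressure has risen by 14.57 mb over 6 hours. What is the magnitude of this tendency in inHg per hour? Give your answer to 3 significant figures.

14.57 mb / 6 h × 0.02953 inHg/mb = 0.0717 inHg/h.

0.0717 inHg per hour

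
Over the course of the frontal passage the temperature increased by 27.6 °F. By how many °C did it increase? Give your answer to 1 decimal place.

15.3 °C

Converting a difference, only the 9/5 scale factor applies: Δ°C = 27.6 × 0.5556 = 15.3 °C.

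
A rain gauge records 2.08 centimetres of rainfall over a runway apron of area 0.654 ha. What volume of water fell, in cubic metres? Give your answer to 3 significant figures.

136 cubic metres

Depth: 2.08 cm × 10 = 20.8 mm.
Area: 0.654 ha = 6540 m².
1 mm over 1 m² is 1 L, so volume = 20.8 × 6540 = 136032 L = 136 m³.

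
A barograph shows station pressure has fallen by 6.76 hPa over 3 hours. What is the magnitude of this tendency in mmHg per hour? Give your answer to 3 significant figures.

6.76 hPa / 3 h × 0.750062 mmHg/hPa = 1.69 mmHg/h.

1.69 mmHg per hour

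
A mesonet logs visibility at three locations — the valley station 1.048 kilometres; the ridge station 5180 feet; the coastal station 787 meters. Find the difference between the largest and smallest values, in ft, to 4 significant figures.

the valley station: 1.048 km = 3438.32 ft.
the coastal station: 787 m = 2582.02 ft.
Spread: 5180.00 − 2582.02 = 2598 ft.

2598 ft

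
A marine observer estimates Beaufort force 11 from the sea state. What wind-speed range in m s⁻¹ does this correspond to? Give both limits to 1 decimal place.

28.5 to 32.6 m/s

Beaufort 11 (violent storm) spans 28.5–32.6 m/s.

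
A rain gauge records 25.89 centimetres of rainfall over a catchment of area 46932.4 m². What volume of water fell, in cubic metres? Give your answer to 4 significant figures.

12150 cubic metres

Depth: 25.89 cm × 10 = 258.9 mm.
1 mm over 1 m² is 1 L, so volume = 258.9 × 46932.4 = 12150798 L = 12150 m³.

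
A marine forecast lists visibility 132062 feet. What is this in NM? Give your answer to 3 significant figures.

1 ft = 0.000164579 nmi, so 132062 × 0.000164579 = 21.7 nmi.

21.7 nmi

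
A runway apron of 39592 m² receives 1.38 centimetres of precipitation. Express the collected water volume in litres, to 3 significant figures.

Depth: 1.38 cm × 10 = 13.8 mm.
1 mm over 1 m² is 1 L, so volume = 13.8 × 39592 = 546369.6 L ≈ 546000 L.

546000 litres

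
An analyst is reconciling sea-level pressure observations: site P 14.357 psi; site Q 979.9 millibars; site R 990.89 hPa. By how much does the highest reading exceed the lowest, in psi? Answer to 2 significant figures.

site Q: 979.9 mb = 14.2122 psi.
site R: 990.89 hPa = 14.3716 psi.
Spread: 14.3716 − 14.2122 = 0.16 psi.

0.16 psi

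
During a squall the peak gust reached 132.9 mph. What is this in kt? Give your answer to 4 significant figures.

1 mph = 0.868976 kt, so 132.9 × 0.868976 = 115.5 kt.

115.5 kt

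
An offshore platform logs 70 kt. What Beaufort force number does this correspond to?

Beaufort force 12

70 kt lies in the Beaufort 12 band (hurricane force, ≥64 kt).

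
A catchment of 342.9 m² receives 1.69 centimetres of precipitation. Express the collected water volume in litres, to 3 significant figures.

Depth: 1.69 cm × 10 = 16.9 mm.
1 mm over 1 m² is 1 L, so volume = 16.9 × 342.9 = 5795.01 L ≈ 5800 L.

5800 litres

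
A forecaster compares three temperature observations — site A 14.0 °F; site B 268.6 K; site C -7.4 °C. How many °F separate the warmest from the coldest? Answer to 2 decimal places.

9.81 °F

site A: 14.0 °F = -10.000 °C.
site B: 268.6 K = -4.550 °C.
Spread: (-4.550) − (-10.000) = 5.450 °C = 9.81 °F.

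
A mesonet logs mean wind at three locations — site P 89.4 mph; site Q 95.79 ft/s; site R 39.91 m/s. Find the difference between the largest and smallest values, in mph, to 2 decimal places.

site Q: 95.79 ft/s = 65.3114 mph.
site R: 39.91 m/s = 89.2761 mph.
Spread: 89.4000 − 65.3114 = 24.09 mph.

24.09 mph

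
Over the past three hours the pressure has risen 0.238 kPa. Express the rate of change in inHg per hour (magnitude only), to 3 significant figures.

0.238 kPa / 3 h × 0.2953 inHg/kPa = 0.0234 inHg/h.

0.0234 inHg per hour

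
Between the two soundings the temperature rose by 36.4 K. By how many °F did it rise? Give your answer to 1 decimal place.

65.5 °F

Converting a difference, only the 9/5 scale factor applies: Δ°F = 36.4 × 1.8 = 65.5 °F.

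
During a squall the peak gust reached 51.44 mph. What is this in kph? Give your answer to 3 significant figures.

1 mph = 1.60934 km/h, so 51.44 × 1.60934 = 82.8 km/h.

82.8 km/h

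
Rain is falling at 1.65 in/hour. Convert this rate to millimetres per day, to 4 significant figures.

1.65 in/hour × 25.4 mm/in × 24 hour/day = 1006 mm/day.

1006 mm/day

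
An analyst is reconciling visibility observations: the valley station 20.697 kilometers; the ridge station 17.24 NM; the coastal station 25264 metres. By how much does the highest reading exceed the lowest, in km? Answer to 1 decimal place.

the ridge station: 17.24 nmi = 31.928 km.
the coastal station: 25264 m = 25.264 km.
Spread: 31.928 − 20.697 = 11.2 km.

11.2 km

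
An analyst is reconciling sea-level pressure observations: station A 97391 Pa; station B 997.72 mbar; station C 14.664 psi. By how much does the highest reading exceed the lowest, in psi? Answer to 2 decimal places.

0.54 psi

station A: 97391 Pa = 14.1254 psi.
station B: 997.72 mb = 14.4707 psi.
Spread: 14.6640 − 14.1254 = 0.54 psi.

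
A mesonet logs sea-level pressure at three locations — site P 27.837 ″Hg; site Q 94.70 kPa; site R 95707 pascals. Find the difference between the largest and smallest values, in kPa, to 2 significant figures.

site P: 27.837 inHg = 94.267 kPa.
site R: 95707 Pa = 95.707 kPa.
Spread: 95.707 − 94.267 = 1.4 kPa.

1.4 kPa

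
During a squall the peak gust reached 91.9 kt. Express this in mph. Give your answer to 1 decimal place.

1 kt = 1.15078 mph, so 91.9 × 1.15078 = 105.8 mph.

105.8 mph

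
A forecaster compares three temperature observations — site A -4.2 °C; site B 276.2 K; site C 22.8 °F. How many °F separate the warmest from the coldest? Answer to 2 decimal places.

14.69 °F

site B: 276.2 K = 3.050 °C.
site C: 22.8 °F = -5.111 °C.
Spread: 3.050 − (-5.111) = 8.161 °C = 14.69 °F.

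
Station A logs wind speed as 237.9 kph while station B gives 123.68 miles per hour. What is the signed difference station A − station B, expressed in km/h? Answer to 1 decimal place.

station B: 123.68 mph = 199.044 km/h.
Difference: 237.900 − 199.044 = 38.9 km/h.

38.9 km/h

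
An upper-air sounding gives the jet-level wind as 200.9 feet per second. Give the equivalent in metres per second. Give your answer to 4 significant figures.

61.23 m/s

1 ft/s = 0.3048 m/s, so 200.9 × 0.3048 = 61.23 m/s.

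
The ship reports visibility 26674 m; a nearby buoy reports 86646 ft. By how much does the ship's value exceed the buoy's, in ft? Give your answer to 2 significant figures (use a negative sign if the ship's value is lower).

870 ft

the ship: 26674 m = 87513.12 ft.
Difference: 87513.12 − 86646.00 = 870 ft.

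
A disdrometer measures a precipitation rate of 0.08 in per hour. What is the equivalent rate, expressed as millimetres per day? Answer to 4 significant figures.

48.77 mm/day

0.08 in/hour × 25.4 mm/in × 24 hour/day = 48.77 mm/day.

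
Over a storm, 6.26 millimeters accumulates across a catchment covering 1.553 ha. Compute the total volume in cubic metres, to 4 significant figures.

97.22 cubic metres

Area: 1.553 ha = 15530 m².
1 mm over 1 m² is 1 L, so volume = 6.26 × 15530 = 97217.8 L = 97.22 m³.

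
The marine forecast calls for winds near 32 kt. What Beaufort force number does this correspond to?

Beaufort force 7

32 kt lies in the Beaufort 7 band (near gale, 28–33 kt).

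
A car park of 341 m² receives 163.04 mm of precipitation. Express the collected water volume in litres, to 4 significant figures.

55600 litres

1 mm over 1 m² is 1 L, so volume = 163.04 × 341 = 55596.64 L ≈ 55600 L.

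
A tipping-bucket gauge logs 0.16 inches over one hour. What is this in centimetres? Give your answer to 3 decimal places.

0.406 cm

1 in = 2.54 cm, so 0.16 × 2.54 = 0.406 cm.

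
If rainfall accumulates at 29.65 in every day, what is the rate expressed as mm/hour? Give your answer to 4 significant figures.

29.65 in/day × 25.4 mm/in × 0.0416667 day/hour = 31.38 mm/hour.

31.38 mm/hour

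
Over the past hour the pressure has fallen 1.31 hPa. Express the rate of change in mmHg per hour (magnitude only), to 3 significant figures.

1.31 hPa / 1 h × 0.750062 mmHg/hPa = 0.983 mmHg/h.

0.983 mmHg per hour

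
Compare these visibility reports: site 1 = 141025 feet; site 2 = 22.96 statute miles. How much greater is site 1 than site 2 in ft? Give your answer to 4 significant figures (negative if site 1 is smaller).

19800 ft

site 2: 22.96 SM = 121228.80 ft.
Difference: 141025.00 − 121228.80 = 19800 ft.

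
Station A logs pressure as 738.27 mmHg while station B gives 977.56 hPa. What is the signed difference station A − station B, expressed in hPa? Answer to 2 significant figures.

station A: 738.27 mmHg = 984.279 hPa.
Difference: 984.279 − 977.560 = 6.7 hPa.

6.7 hPa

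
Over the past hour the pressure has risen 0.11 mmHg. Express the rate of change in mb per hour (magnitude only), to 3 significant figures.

0.11 mmHg / 1 h × 1.33322 mb/mmHg = 0.147 mb/h.

0.147 mb per hour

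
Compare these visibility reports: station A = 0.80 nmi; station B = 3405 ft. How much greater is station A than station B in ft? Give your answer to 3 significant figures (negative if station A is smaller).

station A: 0.80 nmi = 4860.89 ft.
Difference: 4860.89 − 3405.00 = 1460 ft.

1460 ft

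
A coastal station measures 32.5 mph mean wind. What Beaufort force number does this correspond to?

Beaufort force 7

32.5 mph = 14.5 m/s, which is Beaufort 7 (near gale, 13.9–17.1 m/s).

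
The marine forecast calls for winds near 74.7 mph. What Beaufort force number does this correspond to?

Beaufort force 12

74.7 mph = 33.4 m/s, which is Beaufort 12 (hurricane force, ≥32.7 m/s).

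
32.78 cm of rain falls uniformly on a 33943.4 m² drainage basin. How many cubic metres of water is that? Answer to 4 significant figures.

11130 cubic metres

Depth: 32.78 cm × 10 = 327.8 mm.
1 mm over 1 m² is 1 L, so volume = 327.8 × 33943.4 = 11126647 L = 11130 m³.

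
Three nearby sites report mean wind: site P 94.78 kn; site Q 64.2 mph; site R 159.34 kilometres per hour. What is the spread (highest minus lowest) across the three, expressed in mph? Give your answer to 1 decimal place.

44.9 mph

site P: 94.78 kt = 109.071 mph.
site R: 159.34 km/h = 99.009 mph.
Spread: 109.071 − 64.200 = 44.9 mph.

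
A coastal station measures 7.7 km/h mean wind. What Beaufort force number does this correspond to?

7.7 km/h = 2.1 m/s, which is Beaufort 2 (light breeze, 1.6–3.3 m/s).

Beaufort force 2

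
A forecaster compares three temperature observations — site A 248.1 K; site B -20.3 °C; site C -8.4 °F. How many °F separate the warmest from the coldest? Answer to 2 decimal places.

8.55 °F

site A: 248.1 K = -25.050 °C.
site C: -8.4 °F = -22.444 °C.
Spread: (-20.300) − (-25.050) = 4.750 °C = 8.55 °F.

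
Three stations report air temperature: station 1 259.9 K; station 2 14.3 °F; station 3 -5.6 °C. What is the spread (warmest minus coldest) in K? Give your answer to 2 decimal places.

station 1: 259.9 K = -13.250 °C.
station 2: 14.3 °F = -9.833 °C.
Spread: (-5.600) − (-13.250) = 7.650 °C.

7.65 K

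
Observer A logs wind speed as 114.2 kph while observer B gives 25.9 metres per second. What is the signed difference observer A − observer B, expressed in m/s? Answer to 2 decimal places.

5.82 m/s

observer A: 114.2 km/h = 31.7222 m/s.
Difference: 31.7222 − 25.9000 = 5.82 m/s.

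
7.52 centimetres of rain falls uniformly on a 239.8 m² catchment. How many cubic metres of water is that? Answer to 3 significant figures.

18.0 cubic metres

Depth: 7.52 cm × 10 = 75.2 mm.
1 mm over 1 m² is 1 L, so volume = 75.2 × 239.8 = 18032.96 L = 18.0 m³.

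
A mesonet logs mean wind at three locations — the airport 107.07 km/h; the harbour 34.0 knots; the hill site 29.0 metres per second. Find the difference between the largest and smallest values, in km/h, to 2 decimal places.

44.10 km/h

the harbour: 34.0 kt = 62.9680 km/h.
the hill site: 29.0 m/s = 104.4000 km/h.
Spread: 107.0700 − 62.9680 = 44.10 km/h.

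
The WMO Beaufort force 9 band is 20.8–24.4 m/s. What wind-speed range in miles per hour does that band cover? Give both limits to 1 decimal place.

20.8–24.4 m/s × 2.237 = 46.5–54.6 mph.

46.5 to 54.6 mph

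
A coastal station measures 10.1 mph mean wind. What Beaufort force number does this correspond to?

Beaufort force 3

10.1 mph = 4.5 m/s, which is Beaufort 3 (gentle breeze, 3.4–5.4 m/s).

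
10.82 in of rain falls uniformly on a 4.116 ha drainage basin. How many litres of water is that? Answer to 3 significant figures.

Depth: 10.82 in × 25.4 = 274.828 mm.
Area: 4.116 ha = 41160 m².
1 mm over 1 m² is 1 L, so volume = 274.828 × 41160 = 11311920 L ≈ 11300000 L.

11300000 litres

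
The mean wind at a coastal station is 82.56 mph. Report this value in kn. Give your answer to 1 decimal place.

71.7 kt

1 mph = 0.868976 kt, so 82.56 × 0.868976 = 71.7 kt.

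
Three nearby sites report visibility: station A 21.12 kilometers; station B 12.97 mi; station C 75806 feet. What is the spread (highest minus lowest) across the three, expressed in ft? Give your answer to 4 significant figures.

station A: 21.12 km = 69291.34 ft.
station B: 12.97 SM = 68481.60 ft.
Spread: 75806.00 − 68481.60 = 7324 ft.

7324 ft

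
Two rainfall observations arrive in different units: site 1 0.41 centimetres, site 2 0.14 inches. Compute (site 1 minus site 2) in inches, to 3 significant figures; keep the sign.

site 1: 0.41 cm = 0.161417 in.
Difference: 0.161417 − 0.140000 = 0.0214 in.

0.0214 in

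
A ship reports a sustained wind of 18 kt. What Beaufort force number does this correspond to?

18 kt lies in the Beaufort 5 band (fresh breeze, 17–21 kt).

Beaufort force 5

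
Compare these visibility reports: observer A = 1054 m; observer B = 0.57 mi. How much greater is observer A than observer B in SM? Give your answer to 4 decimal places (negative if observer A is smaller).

observer A: 1054 m = 0.654925 SM.
Difference: 0.654925 − 0.570000 = 0.0849 SM.

0.0849 SM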